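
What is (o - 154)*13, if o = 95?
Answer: -767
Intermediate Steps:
(o - 154)*13 = (95 - 154)*13 = -59*13 = -767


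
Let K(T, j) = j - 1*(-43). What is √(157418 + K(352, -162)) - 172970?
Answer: -172970 + √157299 ≈ -1.7257e+5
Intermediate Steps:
K(T, j) = 43 + j (K(T, j) = j + 43 = 43 + j)
√(157418 + K(352, -162)) - 172970 = √(157418 + (43 - 162)) - 172970 = √(157418 - 119) - 172970 = √157299 - 172970 = -172970 + √157299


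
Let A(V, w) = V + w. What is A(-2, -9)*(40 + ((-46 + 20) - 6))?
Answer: -88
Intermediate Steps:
A(-2, -9)*(40 + ((-46 + 20) - 6)) = (-2 - 9)*(40 + ((-46 + 20) - 6)) = -11*(40 + (-26 - 6)) = -11*(40 - 32) = -11*8 = -88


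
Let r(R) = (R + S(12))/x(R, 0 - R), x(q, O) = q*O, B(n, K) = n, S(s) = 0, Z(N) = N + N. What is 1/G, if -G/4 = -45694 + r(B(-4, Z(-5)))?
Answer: 1/182775 ≈ 5.4712e-6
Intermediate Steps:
Z(N) = 2*N
x(q, O) = O*q
r(R) = -1/R (r(R) = (R + 0)/(((0 - R)*R)) = R/(((-R)*R)) = R/((-R²)) = (-1/R²)*R = -1/R)
G = 182775 (G = -4*(-45694 - 1/(-4)) = -4*(-45694 - 1*(-¼)) = -4*(-45694 + ¼) = -4*(-182775/4) = 182775)
1/G = 1/182775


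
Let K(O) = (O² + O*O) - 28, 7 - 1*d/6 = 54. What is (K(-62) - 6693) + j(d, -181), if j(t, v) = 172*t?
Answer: -47537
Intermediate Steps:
d = -282 (d = 42 - 6*54 = 42 - 324 = -282)
K(O) = -28 + 2*O² (K(O) = (O² + O²) - 28 = 2*O² - 28 = -28 + 2*O²)
(K(-62) - 6693) + j(d, -181) = ((-28 + 2*(-62)²) - 6693) + 172*(-282) = ((-28 + 2*3844) - 6693) - 48504 = ((-28 + 7688) - 6693) - 48504 = (7660 - 6693) - 48504 = 967 - 48504 = -47537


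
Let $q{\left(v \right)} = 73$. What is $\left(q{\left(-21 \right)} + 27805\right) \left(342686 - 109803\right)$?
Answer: $6492312274$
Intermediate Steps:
$\left(q{\left(-21 \right)} + 27805\right) \left(342686 - 109803\right) = \left(73 + 27805\right) \left(342686 - 109803\right) = 27878 \left(342686 - 109803\right) = 27878 \cdot 232883 = 6492312274$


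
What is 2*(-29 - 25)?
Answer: -108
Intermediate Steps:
2*(-29 - 25) = 2*(-54) = -108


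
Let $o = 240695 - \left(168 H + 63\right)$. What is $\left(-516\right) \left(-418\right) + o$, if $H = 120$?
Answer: $436160$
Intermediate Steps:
$o = 220472$ ($o = 240695 - \left(168 \cdot 120 + 63\right) = 240695 - \left(20160 + 63\right) = 240695 - 20223 = 220472$)
$\left(-516\right) \left(-418\right) + o = \left(-516\right) \left(-418\right) + 220472 = 215688 + 220472 = 436160$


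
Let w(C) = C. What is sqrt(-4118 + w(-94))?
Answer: 18*I*sqrt(13) ≈ 64.9*I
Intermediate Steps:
sqrt(-4118 + w(-94)) = sqrt(-4118 - 94) = sqrt(-4212) = 18*I*sqrt(13)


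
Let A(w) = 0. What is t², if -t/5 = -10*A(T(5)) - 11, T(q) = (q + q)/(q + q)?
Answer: 3025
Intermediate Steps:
T(q) = 1 (T(q) = (2*q)/((2*q)) = (2*q)*(1/(2*q)) = 1)
t = 55 (t = -5*(-10*0 - 11) = -5*(0 - 11) = -5*(-11) = 55)
t² = 55² = 3025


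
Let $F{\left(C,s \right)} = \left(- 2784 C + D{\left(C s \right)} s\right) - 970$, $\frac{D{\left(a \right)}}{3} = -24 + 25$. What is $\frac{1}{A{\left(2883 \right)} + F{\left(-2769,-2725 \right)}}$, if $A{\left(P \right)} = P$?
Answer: $\frac{1}{7702634} \approx 1.2983 \cdot 10^{-7}$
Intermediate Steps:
$D{\left(a \right)} = 3$ ($D{\left(a \right)} = 3 \left(-24 + 25\right) = 3 \cdot 1 = 3$)
$F{\left(C,s \right)} = -970 - 2784 C + 3 s$ ($F{\left(C,s \right)} = \left(- 2784 C + 3 s\right) - 970 = -970 - 2784 C + 3 s$)
$\frac{1}{A{\left(2883 \right)} + F{\left(-2769,-2725 \right)}} = \frac{1}{2883 - -7699751} = \frac{1}{2883 + 7699751} = \frac{1}{7702634}$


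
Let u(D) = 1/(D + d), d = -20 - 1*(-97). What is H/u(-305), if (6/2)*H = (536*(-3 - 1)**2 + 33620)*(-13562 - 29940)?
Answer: 139506389792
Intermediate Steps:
d = 77 (d = -20 + 97 = 77)
H = -1835610392/3 (H = ((536*(-3 - 1)**2 + 33620)*(-13562 - 29940))/3 = ((536*(-4)**2 + 33620)*(-43502))/3 = ((536*16 + 33620)*(-43502))/3 = ((8576 + 33620)*(-43502))/3 = (42196*(-43502))/3 = (1/3)*(-1835610392) = -1835610392/3 ≈ -6.1187e+8)
u(D) = 1/(77 + D) (u(D) = 1/(D + 77) = 1/(77 + D))
H/u(-305) = -1835610392/(3*(1/(77 - 305))) = -1835610392/(3*(1/(-228))) = -1835610392/(3*(-1/228)) = -1835610392/3*(-228) = 139506389792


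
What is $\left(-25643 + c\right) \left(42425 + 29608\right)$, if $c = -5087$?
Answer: $-2213574090$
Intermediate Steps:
$\left(-25643 + c\right) \left(42425 + 29608\right) = \left(-25643 - 5087\right) \left(42425 + 29608\right) = \left(-30730\right) 72033 = -2213574090$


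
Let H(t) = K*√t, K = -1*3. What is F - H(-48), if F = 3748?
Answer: 3748 + 12*I*√3 ≈ 3748.0 + 20.785*I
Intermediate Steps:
K = -3
H(t) = -3*√t
F - H(-48) = 3748 - (-3)*√(-48) = 3748 - (-3)*4*I*√3 = 3748 - (-12)*I*√3 = 3748 + 12*I*√3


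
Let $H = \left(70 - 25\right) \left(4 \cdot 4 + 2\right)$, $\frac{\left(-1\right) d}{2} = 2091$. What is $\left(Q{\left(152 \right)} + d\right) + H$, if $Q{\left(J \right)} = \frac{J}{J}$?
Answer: $-3371$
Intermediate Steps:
$Q{\left(J \right)} = 1$
$d = -4182$ ($d = \left(-2\right) 2091 = -4182$)
$H = 810$ ($H = 45 \left(16 + 2\right) = 45 \cdot 18 = 810$)
$\left(Q{\left(152 \right)} + d\right) + H = \left(1 - 4182\right) + 810 = -4181 + 810 = -3371$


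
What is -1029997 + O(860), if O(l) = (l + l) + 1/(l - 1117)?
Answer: -264267190/257 ≈ -1.0283e+6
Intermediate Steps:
O(l) = 1/(-1117 + l) + 2*l (O(l) = 2*l + 1/(-1117 + l) = 1/(-1117 + l) + 2*l)
-1029997 + O(860) = -1029997 + (1 - 2234*860 + 2*860²)/(-1117 + 860) = -1029997 + (1 - 1921240 + 2*739600)/(-257) = -1029997 - (1 - 1921240 + 1479200)/257 = -1029997 - 1/257*(-442039) = -1029997 + 442039/257 = -264267190/257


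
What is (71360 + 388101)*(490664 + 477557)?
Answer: 444859788881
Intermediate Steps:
(71360 + 388101)*(490664 + 477557) = 459461*968221 = 444859788881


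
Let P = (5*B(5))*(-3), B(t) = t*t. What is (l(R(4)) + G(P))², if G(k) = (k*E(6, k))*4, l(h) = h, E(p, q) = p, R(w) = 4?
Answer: 80928016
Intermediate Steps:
B(t) = t²
P = -375 (P = (5*5²)*(-3) = (5*25)*(-3) = 125*(-3) = -375)
G(k) = 24*k (G(k) = (k*6)*4 = (6*k)*4 = 24*k)
(l(R(4)) + G(P))² = (4 + 24*(-375))² = (4 - 9000)² = (-8996)² = 80928016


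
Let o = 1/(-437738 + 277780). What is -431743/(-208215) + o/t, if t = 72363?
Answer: 1665814273348669/803365703531370 ≈ 2.0735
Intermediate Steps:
o = -1/159958 (o = 1/(-159958) = -1/159958 ≈ -6.2516e-6)
-431743/(-208215) + o/t = -431743/(-208215) - 1/159958/72363 = -431743*(-1/208215) - 1/159958*1/72363 = 431743/208215 - 1/11575040754 = 1665814273348669/803365703531370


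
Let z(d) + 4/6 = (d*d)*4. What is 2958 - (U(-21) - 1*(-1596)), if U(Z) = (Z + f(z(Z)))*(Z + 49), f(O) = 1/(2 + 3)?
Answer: 9722/5 ≈ 1944.4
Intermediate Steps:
z(d) = -⅔ + 4*d² (z(d) = -⅔ + (d*d)*4 = -⅔ + d²*4 = -⅔ + 4*d²)
f(O) = ⅕ (f(O) = 1/5 = ⅕)
U(Z) = (49 + Z)*(⅕ + Z) (U(Z) = (Z + ⅕)*(Z + 49) = (⅕ + Z)*(49 + Z) = (49 + Z)*(⅕ + Z))
2958 - (U(-21) - 1*(-1596)) = 2958 - ((49/5 + (-21)² + (246/5)*(-21)) - 1*(-1596)) = 2958 - ((49/5 + 441 - 5166/5) + 1596) = 2958 - (-2912/5 + 1596) = 2958 - 1*5068/5 = 2958 - 5068/5 = 9722/5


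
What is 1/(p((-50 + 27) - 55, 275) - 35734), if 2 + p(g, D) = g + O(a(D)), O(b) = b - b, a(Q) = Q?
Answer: -1/35814 ≈ -2.7922e-5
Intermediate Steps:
O(b) = 0
p(g, D) = -2 + g (p(g, D) = -2 + (g + 0) = -2 + g)
1/(p((-50 + 27) - 55, 275) - 35734) = 1/((-2 + ((-50 + 27) - 55)) - 35734) = 1/((-2 + (-23 - 55)) - 35734) = 1/((-2 - 78) - 35734) = 1/(-80 - 35734) = 1/(-35814) = -1/35814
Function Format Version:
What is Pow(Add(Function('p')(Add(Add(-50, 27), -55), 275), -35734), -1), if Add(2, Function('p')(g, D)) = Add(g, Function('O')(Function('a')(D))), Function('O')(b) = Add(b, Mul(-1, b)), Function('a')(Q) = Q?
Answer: Rational(-1, 35814) ≈ -2.7922e-5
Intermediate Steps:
Function('O')(b) = 0
Function('p')(g, D) = Add(-2, g) (Function('p')(g, D) = Add(-2, Add(g, 0)) = Add(-2, g))
Pow(Add(Function('p')(Add(Add(-50, 27), -55), 275), -35734), -1) = Pow(Add(Add(-2, Add(Add(-50, 27), -55)), -35734), -1) = Pow(Add(Add(-2, Add(-23, -55)), -35734), -1) = Pow(Add(Add(-2, -78), -35734), -1) = Pow(Add(-80, -35734), -1) = Pow(-35814, -1) = Rational(-1, 35814)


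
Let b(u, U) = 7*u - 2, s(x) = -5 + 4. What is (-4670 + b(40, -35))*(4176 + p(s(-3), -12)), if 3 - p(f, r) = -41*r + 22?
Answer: -16096680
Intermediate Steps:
s(x) = -1
p(f, r) = -19 + 41*r (p(f, r) = 3 - (-41*r + 22) = 3 - (22 - 41*r) = 3 + (-22 + 41*r) = -19 + 41*r)
b(u, U) = -2 + 7*u
(-4670 + b(40, -35))*(4176 + p(s(-3), -12)) = (-4670 + (-2 + 7*40))*(4176 + (-19 + 41*(-12))) = (-4670 + (-2 + 280))*(4176 + (-19 - 492)) = (-4670 + 278)*(4176 - 511) = -4392*3665 = -16096680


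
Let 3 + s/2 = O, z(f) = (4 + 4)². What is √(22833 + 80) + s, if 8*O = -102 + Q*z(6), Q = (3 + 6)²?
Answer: 2529/2 + √22913 ≈ 1415.9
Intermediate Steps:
z(f) = 64 (z(f) = 8² = 64)
Q = 81 (Q = 9² = 81)
O = 2541/4 (O = (-102 + 81*64)/8 = (-102 + 5184)/8 = (⅛)*5082 = 2541/4 ≈ 635.25)
s = 2529/2 (s = -6 + 2*(2541/4) = -6 + 2541/2 = 2529/2 ≈ 1264.5)
√(22833 + 80) + s = √(22833 + 80) + 2529/2 = √22913 + 2529/2 = 2529/2 + √22913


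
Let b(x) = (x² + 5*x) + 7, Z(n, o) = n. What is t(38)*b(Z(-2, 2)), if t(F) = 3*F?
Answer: 114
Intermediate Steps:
b(x) = 7 + x² + 5*x
t(38)*b(Z(-2, 2)) = (3*38)*(7 + (-2)² + 5*(-2)) = 114*(7 + 4 - 10) = 114*1 = 114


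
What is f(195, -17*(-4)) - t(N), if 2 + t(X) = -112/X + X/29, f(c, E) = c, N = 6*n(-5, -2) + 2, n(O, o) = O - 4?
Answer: 74133/377 ≈ 196.64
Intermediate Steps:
n(O, o) = -4 + O
N = -52 (N = 6*(-4 - 5) + 2 = 6*(-9) + 2 = -54 + 2 = -52)
t(X) = -2 - 112/X + X/29 (t(X) = -2 + (-112/X + X/29) = -2 - 112/X + X/29)
f(195, -17*(-4)) - t(N) = 195 - (-2 - 112/(-52) + (1/29)*(-52)) = 195 - (-2 - 112*(-1/52) - 52/29) = 195 - (-2 + 28/13 - 52/29) = 195 - 1*(-618/377) = 195 + 618/377 = 74133/377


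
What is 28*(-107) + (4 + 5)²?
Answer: -2915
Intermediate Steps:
28*(-107) + (4 + 5)² = -2996 + 9² = -2996 + 81 = -2915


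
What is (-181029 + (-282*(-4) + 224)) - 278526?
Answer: -458203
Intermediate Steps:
(-181029 + (-282*(-4) + 224)) - 278526 = (-181029 + (1128 + 224)) - 278526 = (-181029 + 1352) - 278526 = -179677 - 278526 = -458203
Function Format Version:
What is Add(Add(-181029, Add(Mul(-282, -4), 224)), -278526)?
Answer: -458203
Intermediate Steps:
Add(Add(-181029, Add(Mul(-282, -4), 224)), -278526) = Add(Add(-181029, Add(1128, 224)), -278526) = Add(Add(-181029, 1352), -278526) = Add(-179677, -278526) = -458203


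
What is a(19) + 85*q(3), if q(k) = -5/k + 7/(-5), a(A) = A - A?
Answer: -782/3 ≈ -260.67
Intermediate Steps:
a(A) = 0
q(k) = -7/5 - 5/k (q(k) = -5/k + 7*(-⅕) = -5/k - 7/5 = -7/5 - 5/k)
a(19) + 85*q(3) = 0 + 85*(-7/5 - 5/3) = 0 + 85*(-46/15) = 0 - 782/3 = -782/3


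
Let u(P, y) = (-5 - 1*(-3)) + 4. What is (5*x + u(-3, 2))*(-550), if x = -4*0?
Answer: -1100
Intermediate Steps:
x = 0
u(P, y) = 2 (u(P, y) = (-5 + 3) + 4 = -2 + 4 = 2)
(5*x + u(-3, 2))*(-550) = (5*0 + 2)*(-550) = (0 + 2)*(-550) = 2*(-550) = -1100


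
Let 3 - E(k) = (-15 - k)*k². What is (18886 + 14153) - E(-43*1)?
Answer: 84808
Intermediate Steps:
E(k) = 3 - k²*(-15 - k) (E(k) = 3 - (-15 - k)*k² = 3 - k²*(-15 - k))
(18886 + 14153) - E(-43*1) = (18886 + 14153) - (3 + (-43*1)³ + 15*(-43*1)²) = 33039 - (3 + (-43)³ + 15*(-43)²) = 33039 - (3 - 79507 + 15*1849) = 33039 - (3 - 79507 + 27735) = 33039 - 1*(-51769) = 33039 + 51769 = 84808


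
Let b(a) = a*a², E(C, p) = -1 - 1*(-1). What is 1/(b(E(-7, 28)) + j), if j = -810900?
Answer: -1/810900 ≈ -1.2332e-6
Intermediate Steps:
E(C, p) = 0 (E(C, p) = -1 + 1 = 0)
b(a) = a³
1/(b(E(-7, 28)) + j) = 1/(0³ - 810900) = 1/(0 - 810900) = 1/(-810900) = -1/810900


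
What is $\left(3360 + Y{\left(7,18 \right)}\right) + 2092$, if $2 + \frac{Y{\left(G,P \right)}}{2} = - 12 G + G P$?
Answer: $5532$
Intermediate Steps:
$Y{\left(G,P \right)} = -4 - 24 G + 2 G P$ ($Y{\left(G,P \right)} = -4 + 2 \left(- 12 G + G P\right) = -4 + \left(- 24 G + 2 G P\right) = -4 - 24 G + 2 G P$)
$\left(3360 + Y{\left(7,18 \right)}\right) + 2092 = \left(3360 - \left(172 - 252\right)\right) + 2092 = \left(3360 - -80\right) + 2092 = \left(3360 + 80\right) + 2092 = 3440 + 2092 = 5532$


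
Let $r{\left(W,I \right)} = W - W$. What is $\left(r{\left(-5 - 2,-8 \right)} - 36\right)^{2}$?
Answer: $1296$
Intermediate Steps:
$r{\left(W,I \right)} = 0$
$\left(r{\left(-5 - 2,-8 \right)} - 36\right)^{2} = \left(0 - 36\right)^{2} = \left(-36\right)^{2} = 1296$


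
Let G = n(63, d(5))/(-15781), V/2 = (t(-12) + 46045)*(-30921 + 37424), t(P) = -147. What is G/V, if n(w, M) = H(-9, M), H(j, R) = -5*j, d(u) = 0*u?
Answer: -45/9420458292028 ≈ -4.7768e-12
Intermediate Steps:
d(u) = 0
n(w, M) = 45 (n(w, M) = -5*(-9) = 45)
V = 596949388 (V = 2*((-147 + 46045)*(-30921 + 37424)) = 2*(45898*6503) = 2*298474694 = 596949388)
G = -45/15781 (G = 45/(-15781) = 45*(-1/15781) = -45/15781 ≈ -0.0028515)
G/V = -45/15781/596949388 = -45/15781*1/596949388 = -45/9420458292028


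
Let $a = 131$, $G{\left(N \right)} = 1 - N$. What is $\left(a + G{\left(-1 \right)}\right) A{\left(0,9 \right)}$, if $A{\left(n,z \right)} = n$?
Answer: $0$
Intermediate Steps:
$\left(a + G{\left(-1 \right)}\right) A{\left(0,9 \right)} = \left(131 + \left(1 - -1\right)\right) 0 = \left(131 + \left(1 + 1\right)\right) 0 = \left(131 + 2\right) 0 = 133 \cdot 0 = 0$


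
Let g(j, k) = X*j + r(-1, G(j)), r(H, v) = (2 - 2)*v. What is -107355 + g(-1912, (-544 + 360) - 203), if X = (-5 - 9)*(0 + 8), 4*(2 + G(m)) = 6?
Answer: 106789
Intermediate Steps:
G(m) = -½ (G(m) = -2 + (¼)*6 = -2 + 3/2 = -½)
r(H, v) = 0 (r(H, v) = 0*v = 0)
X = -112 (X = -14*8 = -112)
g(j, k) = -112*j (g(j, k) = -112*j + 0 = -112*j)
-107355 + g(-1912, (-544 + 360) - 203) = -107355 - 112*(-1912) = -107355 + 214144 = 106789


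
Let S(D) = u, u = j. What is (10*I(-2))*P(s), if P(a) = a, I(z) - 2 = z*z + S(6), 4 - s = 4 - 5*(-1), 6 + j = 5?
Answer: -250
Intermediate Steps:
j = -1 (j = -6 + 5 = -1)
u = -1
S(D) = -1
s = -5 (s = 4 - (4 - 5*(-1)) = 4 - (4 + 5) = 4 - 1*9 = 4 - 9 = -5)
I(z) = 1 + z² (I(z) = 2 + (z*z - 1) = 2 + (z² - 1) = 2 + (-1 + z²) = 1 + z²)
(10*I(-2))*P(s) = (10*(1 + (-2)²))*(-5) = (10*(1 + 4))*(-5) = (10*5)*(-5) = 50*(-5) = -250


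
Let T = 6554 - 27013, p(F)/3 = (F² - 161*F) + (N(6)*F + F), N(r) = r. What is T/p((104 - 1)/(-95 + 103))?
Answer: 1309376/348861 ≈ 3.7533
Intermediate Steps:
p(F) = -462*F + 3*F² (p(F) = 3*((F² - 161*F) + (6*F + F)) = 3*((F² - 161*F) + 7*F) = 3*(F² - 154*F) = -462*F + 3*F²)
T = -20459
T/p((104 - 1)/(-95 + 103)) = -20459*(-95 + 103)/(3*(-154 + (104 - 1)/(-95 + 103))*(104 - 1)) = -20459*8/(309*(-154 + 103/8)) = -20459/(3*(103/8)*(-1129/8)) = -20459/(-348861/64) = -20459*(-64/348861) = 1309376/348861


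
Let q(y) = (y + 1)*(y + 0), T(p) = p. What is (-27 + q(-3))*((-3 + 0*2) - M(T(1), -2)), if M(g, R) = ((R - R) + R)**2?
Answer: 147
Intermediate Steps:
M(g, R) = R**2 (M(g, R) = (0 + R)**2 = R**2)
q(y) = y*(1 + y) (q(y) = (1 + y)*y = y*(1 + y))
(-27 + q(-3))*((-3 + 0*2) - M(T(1), -2)) = (-27 - 3*(1 - 3))*((-3 + 0*2) - 1*(-2)**2) = (-27 - 3*(-2))*((-3 + 0) - 1*4) = (-27 + 6)*(-3 - 4) = -21*(-7) = 147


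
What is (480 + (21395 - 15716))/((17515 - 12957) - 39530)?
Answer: -6159/34972 ≈ -0.17611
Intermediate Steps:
(480 + (21395 - 15716))/((17515 - 12957) - 39530) = (480 + 5679)/(4558 - 39530) = 6159/(-34972) = 6159*(-1/34972) = -6159/34972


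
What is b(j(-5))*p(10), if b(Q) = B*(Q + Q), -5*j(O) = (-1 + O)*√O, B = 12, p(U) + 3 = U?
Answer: 1008*I*√5/5 ≈ 450.79*I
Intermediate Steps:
p(U) = -3 + U
j(O) = -√O*(-1 + O)/5 (j(O) = -(-1 + O)*√O/5 = -√O*(-1 + O)/5)
b(Q) = 24*Q (b(Q) = 12*(Q + Q) = 12*(2*Q) = 24*Q)
b(j(-5))*p(10) = (24*(√(-5)*(1 - 1*(-5))/5))*(-3 + 10) = (24*((I*√5)*(1 + 5)/5))*7 = (24*((⅕)*(I*√5)*6))*7 = (24*(6*I*√5/5))*7 = (144*I*√5/5)*7 = 1008*I*√5/5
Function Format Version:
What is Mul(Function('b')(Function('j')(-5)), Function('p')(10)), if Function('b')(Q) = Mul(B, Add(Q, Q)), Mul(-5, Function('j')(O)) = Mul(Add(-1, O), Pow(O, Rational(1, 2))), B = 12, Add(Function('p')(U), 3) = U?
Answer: Mul(Rational(1008, 5), I, Pow(5, Rational(1, 2))) ≈ Mul(450.79, I)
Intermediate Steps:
Function('p')(U) = Add(-3, U)
Function('j')(O) = Mul(Rational(-1, 5), Pow(O, Rational(1, 2)), Add(-1, O)) (Function('j')(O) = Mul(Rational(-1, 5), Mul(Add(-1, O), Pow(O, Rational(1, 2)))) = Mul(Rational(-1, 5), Mul(Pow(O, Rational(1, 2)), Add(-1, O))) = Mul(Rational(-1, 5), Pow(O, Rational(1, 2)), Add(-1, O)))
Function('b')(Q) = Mul(24, Q) (Function('b')(Q) = Mul(12, Add(Q, Q)) = Mul(12, Mul(2, Q)) = Mul(24, Q))
Mul(Function('b')(Function('j')(-5)), Function('p')(10)) = Mul(Mul(24, Mul(Rational(1, 5), Pow(-5, Rational(1, 2)), Add(1, Mul(-1, -5)))), Add(-3, 10)) = Mul(Mul(24, Mul(Rational(1, 5), Mul(I, Pow(5, Rational(1, 2))), Add(1, 5))), 7) = Mul(Mul(24, Mul(Rational(1, 5), Mul(I, Pow(5, Rational(1, 2))), 6)), 7) = Mul(Mul(24, Mul(Rational(6, 5), I, Pow(5, Rational(1, 2)))), 7) = Mul(Mul(Rational(144, 5), I, Pow(5, Rational(1, 2))), 7) = Mul(Rational(1008, 5), I, Pow(5, Rational(1, 2)))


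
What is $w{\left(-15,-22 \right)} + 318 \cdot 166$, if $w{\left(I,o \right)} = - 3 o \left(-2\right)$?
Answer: $52656$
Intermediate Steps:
$w{\left(I,o \right)} = 6 o$
$w{\left(-15,-22 \right)} + 318 \cdot 166 = 6 \left(-22\right) + 318 \cdot 166 = -132 + 52788 = 52656$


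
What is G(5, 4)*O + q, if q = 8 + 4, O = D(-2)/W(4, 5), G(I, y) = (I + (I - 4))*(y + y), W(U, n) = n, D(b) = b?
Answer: -36/5 ≈ -7.2000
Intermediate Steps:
G(I, y) = 2*y*(-4 + 2*I) (G(I, y) = (I + (-4 + I))*(2*y) = (-4 + 2*I)*(2*y) = 2*y*(-4 + 2*I))
O = -2/5 ≈ -0.40000
q = 12
G(5, 4)*O + q = (4*4*(-2 + 5))*(-2/5) + 12 = (4*4*3)*(-2/5) + 12 = 48*(-2/5) + 12 = -96/5 + 12 = -36/5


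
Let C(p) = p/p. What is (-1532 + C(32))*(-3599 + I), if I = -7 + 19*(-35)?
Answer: 6538901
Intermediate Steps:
C(p) = 1
I = -672 (I = -7 - 665 = -672)
(-1532 + C(32))*(-3599 + I) = (-1532 + 1)*(-3599 - 672) = -1531*(-4271) = 6538901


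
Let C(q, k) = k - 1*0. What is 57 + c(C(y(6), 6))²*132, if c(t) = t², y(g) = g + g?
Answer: 171129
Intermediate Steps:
y(g) = 2*g
C(q, k) = k (C(q, k) = k + 0 = k)
57 + c(C(y(6), 6))²*132 = 57 + (6²)²*132 = 57 + 36²*132 = 57 + 1296*132 = 57 + 171072 = 171129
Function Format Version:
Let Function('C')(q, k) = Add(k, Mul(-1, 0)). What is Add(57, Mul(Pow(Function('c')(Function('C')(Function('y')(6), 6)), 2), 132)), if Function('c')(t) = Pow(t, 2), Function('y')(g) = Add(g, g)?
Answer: 171129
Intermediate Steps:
Function('y')(g) = Mul(2, g)
Function('C')(q, k) = k (Function('C')(q, k) = Add(k, 0) = k)
Add(57, Mul(Pow(Function('c')(Function('C')(Function('y')(6), 6)), 2), 132)) = Add(57, Mul(Pow(Pow(6, 2), 2), 132)) = Add(57, Mul(Pow(36, 2), 132)) = Add(57, Mul(1296, 132)) = Add(57, 171072) = 171129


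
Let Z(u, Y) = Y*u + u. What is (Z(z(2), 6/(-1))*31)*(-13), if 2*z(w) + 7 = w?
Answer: -10075/2 ≈ -5037.5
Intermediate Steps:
z(w) = -7/2 + w/2
Z(u, Y) = u + Y*u
(Z(z(2), 6/(-1))*31)*(-13) = (((-7/2 + (½)*2)*(1 + 6/(-1)))*31)*(-13) = (((-7/2 + 1)*(1 + 6*(-1)))*31)*(-13) = (-5*(1 - 6)/2*31)*(-13) = (-5/2*(-5)*31)*(-13) = ((25/2)*31)*(-13) = (775/2)*(-13) = -10075/2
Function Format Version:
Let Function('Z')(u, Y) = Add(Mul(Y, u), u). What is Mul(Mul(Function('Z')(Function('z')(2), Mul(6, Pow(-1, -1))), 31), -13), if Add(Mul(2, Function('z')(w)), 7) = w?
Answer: Rational(-10075, 2) ≈ -5037.5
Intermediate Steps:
Function('z')(w) = Add(Rational(-7, 2), Mul(Rational(1, 2), w))
Function('Z')(u, Y) = Add(u, Mul(Y, u))
Mul(Mul(Function('Z')(Function('z')(2), Mul(6, Pow(-1, -1))), 31), -13) = Mul(Mul(Mul(Add(Rational(-7, 2), Mul(Rational(1, 2), 2)), Add(1, Mul(6, Pow(-1, -1)))), 31), -13) = Mul(Mul(Mul(Add(Rational(-7, 2), 1), Add(1, Mul(6, -1))), 31), -13) = Mul(Mul(Mul(Rational(-5, 2), Add(1, -6)), 31), -13) = Mul(Mul(Mul(Rational(-5, 2), -5), 31), -13) = Mul(Mul(Rational(25, 2), 31), -13) = Mul(Rational(775, 2), -13) = Rational(-10075, 2)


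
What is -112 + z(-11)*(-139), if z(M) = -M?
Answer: -1641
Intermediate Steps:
-112 + z(-11)*(-139) = -112 - 1*(-11)*(-139) = -112 + 11*(-139) = -112 - 1529 = -1641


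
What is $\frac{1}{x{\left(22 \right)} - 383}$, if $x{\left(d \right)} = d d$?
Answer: $\frac{1}{101} \approx 0.009901$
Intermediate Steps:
$x{\left(d \right)} = d^{2}$
$\frac{1}{x{\left(22 \right)} - 383} = \frac{1}{22^{2} - 383} = \frac{1}{484 - 383} = \frac{1}{101}$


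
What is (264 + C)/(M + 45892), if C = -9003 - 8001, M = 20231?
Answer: -20/79 ≈ -0.25316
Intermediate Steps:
C = -17004
(264 + C)/(M + 45892) = (264 - 17004)/(20231 + 45892) = -16740/66123 = -16740*1/66123 = -20/79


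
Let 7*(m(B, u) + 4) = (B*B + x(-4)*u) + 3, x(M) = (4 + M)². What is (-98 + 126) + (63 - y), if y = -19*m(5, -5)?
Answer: 91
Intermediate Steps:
m(B, u) = -25/7 + B²/7 (m(B, u) = -4 + ((B*B + (4 - 4)²*u) + 3)/7 = -4 + ((B² + 0²*u) + 3)/7 = -4 + ((B² + 0*u) + 3)/7 = -4 + ((B² + 0) + 3)/7 = -4 + (B² + 3)/7 = -4 + (3 + B²)/7 = -4 + (3/7 + B²/7) = -25/7 + B²/7)
y = 0 (y = -19*(-25/7 + (⅐)*5²) = -19*(-25/7 + (⅐)*25) = -19*(-25/7 + 25/7) = -19*0 = 0)
(-98 + 126) + (63 - y) = (-98 + 126) + (63 - 1*0) = 28 + (63 + 0) = 28 + 63 = 91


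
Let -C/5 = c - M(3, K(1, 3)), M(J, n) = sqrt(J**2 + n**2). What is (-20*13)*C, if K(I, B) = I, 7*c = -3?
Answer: -3900/7 - 1300*sqrt(10) ≈ -4668.1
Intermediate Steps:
c = -3/7 (c = (1/7)*(-3) = -3/7 ≈ -0.42857)
C = 15/7 + 5*sqrt(10) (C = -5*(-3/7 - sqrt(3**2 + 1**2)) = -5*(-3/7 - sqrt(9 + 1)) = -5*(-3/7 - sqrt(10)) = 15/7 + 5*sqrt(10) ≈ 17.954)
(-20*13)*C = (-20*13)*(15/7 + 5*sqrt(10)) = -260*(15/7 + 5*sqrt(10)) = -3900/7 - 1300*sqrt(10)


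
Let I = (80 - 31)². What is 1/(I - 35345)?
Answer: -1/32944 ≈ -3.0355e-5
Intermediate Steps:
I = 2401 (I = 49² = 2401)
1/(I - 35345) = 1/(2401 - 35345) = 1/(-32944) = -1/32944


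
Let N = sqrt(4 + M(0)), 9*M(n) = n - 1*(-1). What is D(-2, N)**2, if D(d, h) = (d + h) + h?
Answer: 184/9 - 8*sqrt(37)/3 ≈ 4.2237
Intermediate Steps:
M(n) = 1/9 + n/9 (M(n) = (n - 1*(-1))/9 = (n + 1)/9 = (1 + n)/9 = 1/9 + n/9)
N = sqrt(37)/3 (N = sqrt(4 + (1/9 + (1/9)*0)) = sqrt(4 + (1/9 + 0)) = sqrt(4 + 1/9) = sqrt(37/9) = sqrt(37)/3 ≈ 2.0276)
D(d, h) = d + 2*h
D(-2, N)**2 = (-2 + 2*(sqrt(37)/3))**2 = (-2 + 2*sqrt(37)/3)**2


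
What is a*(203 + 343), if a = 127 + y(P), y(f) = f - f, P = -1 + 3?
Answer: 69342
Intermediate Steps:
P = 2
y(f) = 0
a = 127 (a = 127 + 0 = 127)
a*(203 + 343) = 127*(203 + 343) = 127*546 = 69342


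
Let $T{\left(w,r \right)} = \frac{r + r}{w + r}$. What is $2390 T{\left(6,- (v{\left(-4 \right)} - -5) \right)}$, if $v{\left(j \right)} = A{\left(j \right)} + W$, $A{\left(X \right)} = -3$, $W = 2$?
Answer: $-9560$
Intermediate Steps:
$v{\left(j \right)} = -1$ ($v{\left(j \right)} = -3 + 2 = -1$)
$T{\left(w,r \right)} = \frac{2 r}{r + w}$
$2390 T{\left(6,- (v{\left(-4 \right)} - -5) \right)} = 2390 \frac{2 \left(- (-1 - -5)\right)}{- (-1 - -5) + 6} = 2390 \frac{2 \left(- (-1 + 5)\right)}{- (-1 + 5) + 6} = 2390 \frac{2 \left(\left(-1\right) 4\right)}{\left(-1\right) 4 + 6} = 2390 \cdot 2 \left(-4\right) \frac{1}{-4 + 6} = 2390 \cdot 2 \left(-4\right) \frac{1}{2} = 2390 \left(-4\right) = -9560$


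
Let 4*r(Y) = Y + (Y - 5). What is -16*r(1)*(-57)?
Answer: -684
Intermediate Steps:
r(Y) = -5/4 + Y/2 (r(Y) = (Y + (Y - 5))/4 = (Y + (-5 + Y))/4 = (-5 + 2*Y)/4 = -5/4 + Y/2)
-16*r(1)*(-57) = -16*(-5/4 + (½)*1)*(-57) = -16*(-5/4 + ½)*(-57) = -16*(-¾)*(-57) = 12*(-57) = -684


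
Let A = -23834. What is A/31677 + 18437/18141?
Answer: 16850695/63850273 ≈ 0.26391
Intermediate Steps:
A/31677 + 18437/18141 = -23834/31677 + 18437/18141 = 16850695/63850273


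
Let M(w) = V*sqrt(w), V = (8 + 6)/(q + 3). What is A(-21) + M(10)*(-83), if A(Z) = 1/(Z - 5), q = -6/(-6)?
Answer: -1/26 - 581*sqrt(10)/2 ≈ -918.68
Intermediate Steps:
q = 1 (q = -6*(-1/6) = 1)
V = 7/2 (V = (8 + 6)/(1 + 3) = 14/4 = 14*(1/4) = 7/2 ≈ 3.5000)
A(Z) = 1/(-5 + Z)
M(w) = 7*sqrt(w)/2
A(-21) + M(10)*(-83) = 1/(-5 - 21) + (7*sqrt(10)/2)*(-83) = 1/(-26) - 581*sqrt(10)/2 = -1/26 - 581*sqrt(10)/2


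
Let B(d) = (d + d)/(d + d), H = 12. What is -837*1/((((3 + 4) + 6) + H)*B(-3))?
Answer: -837/25 ≈ -33.480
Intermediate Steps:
B(d) = 1 (B(d) = (2*d)/((2*d)) = (2*d)*(1/(2*d)) = 1)
-837*1/((((3 + 4) + 6) + H)*B(-3)) = -837/(((3 + 4) + 6) + 12) = -837/((7 + 6) + 12) = -837/(13 + 12) = -837/(1*25) = -837/25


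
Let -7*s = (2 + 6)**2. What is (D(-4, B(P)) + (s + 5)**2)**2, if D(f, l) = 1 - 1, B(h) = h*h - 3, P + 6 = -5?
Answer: 707281/2401 ≈ 294.58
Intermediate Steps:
P = -11 (P = -6 - 5 = -11)
B(h) = -3 + h**2 (B(h) = h**2 - 3 = -3 + h**2)
D(f, l) = 0
s = -64/7 (s = -(2 + 6)**2/7 = -1/7*8**2 = -1/7*64 = -64/7 ≈ -9.1429)
(D(-4, B(P)) + (s + 5)**2)**2 = (0 + (-64/7 + 5)**2)**2 = (0 + (-29/7)**2)**2 = (0 + 841/49)**2 = (841/49)**2 = 707281/2401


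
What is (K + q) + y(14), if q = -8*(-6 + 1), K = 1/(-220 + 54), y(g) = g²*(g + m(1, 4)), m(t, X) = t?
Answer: 494679/166 ≈ 2980.0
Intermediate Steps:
y(g) = g²*(1 + g) (y(g) = g²*(g + 1) = g²*(1 + g))
K = -1/166 (K = 1/(-166) = -1/166 ≈ -0.0060241)
q = 40 (q = -8*(-5) = 40)
(K + q) + y(14) = (-1/166 + 40) + 14²*(1 + 14) = 6639/166 + 196*15 = 6639/166 + 2940 = 494679/166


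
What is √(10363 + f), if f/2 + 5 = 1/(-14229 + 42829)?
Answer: √21170849843/1430 ≈ 101.75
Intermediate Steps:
f = -142999/14300 (f = -10 + 2/(-14229 + 42829) = -10 + 2/28600 = -10 + 2*(1/28600) = -10 + 1/14300 = -142999/14300 ≈ -9.9999)
√(10363 + f) = √(10363 - 142999/14300) = √(148047901/14300) = √21170849843/1430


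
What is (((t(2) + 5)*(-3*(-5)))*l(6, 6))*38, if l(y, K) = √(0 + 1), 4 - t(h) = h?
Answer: 3990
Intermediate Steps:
t(h) = 4 - h
l(y, K) = 1 (l(y, K) = √1 = 1)
(((t(2) + 5)*(-3*(-5)))*l(6, 6))*38 = ((((4 - 1*2) + 5)*(-3*(-5)))*1)*38 = ((((4 - 2) + 5)*15)*1)*38 = (((2 + 5)*15)*1)*38 = ((7*15)*1)*38 = (105*1)*38 = 105*38 = 3990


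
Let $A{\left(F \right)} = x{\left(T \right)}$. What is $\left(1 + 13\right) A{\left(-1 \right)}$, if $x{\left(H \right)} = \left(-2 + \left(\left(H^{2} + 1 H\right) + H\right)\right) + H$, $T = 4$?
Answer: $364$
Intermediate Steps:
$x{\left(H \right)} = -2 + H^{2} + 3 H$ ($x{\left(H \right)} = \left(-2 + \left(\left(H^{2} + H\right) + H\right)\right) + H = \left(-2 + \left(\left(H + H^{2}\right) + H\right)\right) + H = \left(-2 + \left(H^{2} + 2 H\right)\right) + H = \left(-2 + H^{2} + 2 H\right) + H = -2 + H^{2} + 3 H$)
$A{\left(F \right)} = 26$ ($A{\left(F \right)} = -2 + 4^{2} + 3 \cdot 4 = -2 + 16 + 12 = 26$)
$\left(1 + 13\right) A{\left(-1 \right)} = \left(1 + 13\right) 26 = 14 \cdot 26 = 364$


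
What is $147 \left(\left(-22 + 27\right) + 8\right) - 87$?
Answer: $1824$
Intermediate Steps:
$147 \left(\left(-22 + 27\right) + 8\right) - 87 = 147 \left(5 + 8\right) - 87 = 147 \cdot 13 - 87 = 1911 - 87 = 1824$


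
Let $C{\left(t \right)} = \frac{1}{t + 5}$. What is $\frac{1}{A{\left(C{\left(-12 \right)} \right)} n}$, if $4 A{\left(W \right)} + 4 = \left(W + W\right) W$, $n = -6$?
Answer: $\frac{49}{291} \approx 0.16838$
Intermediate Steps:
$C{\left(t \right)} = \frac{1}{5 + t}$
$A{\left(W \right)} = -1 + \frac{W^{2}}{2}$ ($A{\left(W \right)} = -1 + \frac{\left(W + W\right) W}{4} = -1 + \frac{2 W W}{4} = -1 + \frac{2 W^{2}}{4} = -1 + \frac{W^{2}}{2}$)
$\frac{1}{A{\left(C{\left(-12 \right)} \right)} n} = \frac{1}{\left(-1 + \frac{\left(\frac{1}{5 - 12}\right)^{2}}{2}\right) \left(-6\right)} = \frac{1}{\left(-1 + \frac{\left(\frac{1}{-7}\right)^{2}}{2}\right) \left(-6\right)} = \frac{1}{\left(-1 + \frac{\left(- \frac{1}{7}\right)^{2}}{2}\right) \left(-6\right)} = \frac{1}{\left(-1 + \frac{1}{2} \cdot \frac{1}{49}\right) \left(-6\right)} = \frac{1}{\left(-1 + \frac{1}{98}\right) \left(-6\right)} = \frac{1}{\left(- \frac{97}{98}\right) \left(-6\right)} = \frac{1}{\frac{291}{49}} = \frac{49}{291}$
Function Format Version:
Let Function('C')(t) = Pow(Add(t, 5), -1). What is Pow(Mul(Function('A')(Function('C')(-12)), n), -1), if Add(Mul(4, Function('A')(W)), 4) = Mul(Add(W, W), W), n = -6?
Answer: Rational(49, 291) ≈ 0.16838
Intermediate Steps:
Function('C')(t) = Pow(Add(5, t), -1)
Function('A')(W) = Add(-1, Mul(Rational(1, 2), Pow(W, 2))) (Function('A')(W) = Add(-1, Mul(Rational(1, 4), Mul(Add(W, W), W))) = Add(-1, Mul(Rational(1, 4), Mul(Mul(2, W), W))) = Add(-1, Mul(Rational(1, 4), Mul(2, Pow(W, 2)))) = Add(-1, Mul(Rational(1, 2), Pow(W, 2))))
Pow(Mul(Function('A')(Function('C')(-12)), n), -1) = Pow(Mul(Add(-1, Mul(Rational(1, 2), Pow(Pow(Add(5, -12), -1), 2))), -6), -1) = Pow(Mul(Add(-1, Mul(Rational(1, 2), Pow(Pow(-7, -1), 2))), -6), -1) = Pow(Mul(Add(-1, Mul(Rational(1, 2), Pow(Rational(-1, 7), 2))), -6), -1) = Pow(Mul(Add(-1, Mul(Rational(1, 2), Rational(1, 49))), -6), -1) = Pow(Mul(Add(-1, Rational(1, 98)), -6), -1) = Pow(Mul(Rational(-97, 98), -6), -1) = Pow(Rational(291, 49), -1) = Rational(49, 291)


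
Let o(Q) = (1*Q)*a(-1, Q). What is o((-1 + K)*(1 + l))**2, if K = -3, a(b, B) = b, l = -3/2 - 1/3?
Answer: 100/9 ≈ 11.111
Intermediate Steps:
l = -11/6 (l = -3*1/2 - 1*1/3 = -3/2 - 1/3 = -11/6 ≈ -1.8333)
o(Q) = -Q (o(Q) = (1*Q)*(-1) = Q*(-1) = -Q)
o((-1 + K)*(1 + l))**2 = (-(-1 - 3)*(1 - 11/6))**2 = (-(-4)*(-5)/6)**2 = (-1*10/3)**2 = (-10/3)**2 = 100/9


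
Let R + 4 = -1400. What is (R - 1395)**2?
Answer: 7834401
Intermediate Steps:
R = -1404 (R = -4 - 1400 = -1404)
(R - 1395)**2 = (-1404 - 1395)**2 = (-2799)**2 = 7834401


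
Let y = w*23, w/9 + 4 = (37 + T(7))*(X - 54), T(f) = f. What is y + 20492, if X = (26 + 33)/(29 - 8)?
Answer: -3126052/7 ≈ -4.4658e+5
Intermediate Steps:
X = 59/21 ≈ 2.8095
w = -142152/7 (w = -36 + 9*((37 + 7)*(59/21 - 54)) = -36 + 9*(44*(-1075/21)) = -36 + 9*(-47300/21) = -36 - 141900/7 = -142152/7 ≈ -20307.)
y = -3269496/7 (y = -142152/7*23 = -3269496/7 ≈ -4.6707e+5)
y + 20492 = -3269496/7 + 20492 = -3126052/7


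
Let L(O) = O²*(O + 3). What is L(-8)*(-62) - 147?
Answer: 19693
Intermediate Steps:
L(O) = O²*(3 + O)
L(-8)*(-62) - 147 = ((-8)²*(3 - 8))*(-62) - 147 = (64*(-5))*(-62) - 147 = -320*(-62) - 147 = 19840 - 147 = 19693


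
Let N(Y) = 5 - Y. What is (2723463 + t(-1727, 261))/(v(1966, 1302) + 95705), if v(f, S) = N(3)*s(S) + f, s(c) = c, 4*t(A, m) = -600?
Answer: 907771/33425 ≈ 27.158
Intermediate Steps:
t(A, m) = -150 (t(A, m) = (¼)*(-600) = -150)
v(f, S) = f + 2*S (v(f, S) = (5 - 1*3)*S + f = (5 - 3)*S + f = 2*S + f = f + 2*S)
(2723463 + t(-1727, 261))/(v(1966, 1302) + 95705) = (2723463 - 150)/((1966 + 2*1302) + 95705) = 2723313/((1966 + 2604) + 95705) = 2723313/(4570 + 95705) = 2723313/100275 = 2723313*(1/100275) = 907771/33425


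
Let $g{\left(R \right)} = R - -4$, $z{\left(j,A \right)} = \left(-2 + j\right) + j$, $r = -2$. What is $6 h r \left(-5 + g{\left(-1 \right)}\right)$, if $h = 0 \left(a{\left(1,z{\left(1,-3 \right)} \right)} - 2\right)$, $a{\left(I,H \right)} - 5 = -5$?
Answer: $0$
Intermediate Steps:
$z{\left(j,A \right)} = -2 + 2 j$
$a{\left(I,H \right)} = 0$ ($a{\left(I,H \right)} = 5 - 5 = 0$)
$g{\left(R \right)} = 4 + R$ ($g{\left(R \right)} = R + 4 = 4 + R$)
$h = 0$ ($h = 0 \left(0 - 2\right) = 0 \left(-2\right) = 0$)
$6 h r \left(-5 + g{\left(-1 \right)}\right) = 6 \cdot 0 \left(- 2 \left(-5 + \left(4 - 1\right)\right)\right) = 0 \left(- 2 \left(-5 + 3\right)\right) = 0 \left(\left(-2\right) \left(-2\right)\right) = 0 \cdot 4 = 0$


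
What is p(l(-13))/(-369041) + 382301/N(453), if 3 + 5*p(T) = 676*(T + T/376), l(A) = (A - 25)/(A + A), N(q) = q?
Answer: 66309787315109/78572519310 ≈ 843.93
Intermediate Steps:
l(A) = (-25 + A)/(2*A) (l(A) = (-25 + A)/((2*A)) = (-25 + A)*(1/(2*A)) = (-25 + A)/(2*A))
p(T) = -⅗ + 63713*T/470 (p(T) = -⅗ + (676*(T + T/376))/5 = -⅗ + (676*(377*T/376))/5 = -⅗ + (63713*T/94)/5 = -⅗ + 63713*T/470)
p(l(-13))/(-369041) + 382301/N(453) = (-⅗ + 63713*((½)*(-25 - 13)/(-13))/470)/(-369041) + 382301/453 = (-⅗ + 63713*((½)*(-1/13)*(-38))/470)*(-1/369041) + 382301*(1/453) = (-⅗ + (63713/470)*(19/13))*(-1/369041) + 382301/453 = (-⅗ + 93119/470)*(-1/369041) + 382301/453 = (92837/470)*(-1/369041) + 382301/453 = -92837/173449270 + 382301/453 = 66309787315109/78572519310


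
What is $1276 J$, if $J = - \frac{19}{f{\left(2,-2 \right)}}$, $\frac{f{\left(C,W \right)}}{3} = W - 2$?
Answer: $\frac{6061}{3} \approx 2020.3$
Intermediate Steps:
$f{\left(C,W \right)} = -6 + 3 W$ ($f{\left(C,W \right)} = 3 \left(W - 2\right) = 3 \left(-2 + W\right) = -6 + 3 W$)
$J = \frac{19}{12}$ ($J = - \frac{19}{-6 + 3 \left(-2\right)} = - \frac{19}{-6 - 6} = - \frac{19}{-12} = \left(-19\right) \left(- \frac{1}{12}\right) = \frac{19}{12} \approx 1.5833$)
$1276 J = 1276 \cdot \frac{19}{12} = \frac{6061}{3}$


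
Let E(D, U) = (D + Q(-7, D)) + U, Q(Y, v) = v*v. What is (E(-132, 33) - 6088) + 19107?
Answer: 30344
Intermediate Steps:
Q(Y, v) = v**2
E(D, U) = D + U + D**2 (E(D, U) = (D + D**2) + U = D + U + D**2)
(E(-132, 33) - 6088) + 19107 = ((-132 + 33 + (-132)**2) - 6088) + 19107 = ((-132 + 33 + 17424) - 6088) + 19107 = (17325 - 6088) + 19107 = 11237 + 19107 = 30344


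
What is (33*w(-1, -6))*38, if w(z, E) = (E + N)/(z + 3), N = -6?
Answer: -7524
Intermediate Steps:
w(z, E) = (-6 + E)/(3 + z) (w(z, E) = (E - 6)/(z + 3) = (-6 + E)/(3 + z))
(33*w(-1, -6))*38 = (33*((-6 - 6)/(3 - 1)))*38 = (33*(-12/2))*38 = (33*((1/2)*(-12)))*38 = (33*(-6))*38 = -198*38 = -7524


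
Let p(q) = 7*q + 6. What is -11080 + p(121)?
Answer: -10227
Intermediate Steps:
p(q) = 6 + 7*q
-11080 + p(121) = -11080 + (6 + 7*121) = -11080 + (6 + 847) = -11080 + 853 = -10227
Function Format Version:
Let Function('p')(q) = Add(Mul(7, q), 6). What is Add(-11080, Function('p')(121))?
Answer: -10227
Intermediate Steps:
Function('p')(q) = Add(6, Mul(7, q))
Add(-11080, Function('p')(121)) = Add(-11080, Add(6, Mul(7, 121))) = Add(-11080, Add(6, 847)) = Add(-11080, 853) = -10227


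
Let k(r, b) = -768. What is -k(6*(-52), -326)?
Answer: 768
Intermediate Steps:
-k(6*(-52), -326) = -1*(-768) = 768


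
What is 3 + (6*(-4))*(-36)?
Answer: 867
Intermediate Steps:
3 + (6*(-4))*(-36) = 3 - 24*(-36) = 3 + 864 = 867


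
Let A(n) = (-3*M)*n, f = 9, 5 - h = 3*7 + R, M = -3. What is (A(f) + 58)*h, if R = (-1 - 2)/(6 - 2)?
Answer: -8479/4 ≈ -2119.8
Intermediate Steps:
R = -3/4 ≈ -0.75000
h = -61/4 (h = 5 - (3*7 - 3/4) = 5 - (21 - 3/4) = 5 - 1*81/4 = 5 - 81/4 = -61/4 ≈ -15.250)
A(n) = 9*n (A(n) = (-3*(-3))*n = 9*n)
(A(f) + 58)*h = (9*9 + 58)*(-61/4) = (81 + 58)*(-61/4) = 139*(-61/4) = -8479/4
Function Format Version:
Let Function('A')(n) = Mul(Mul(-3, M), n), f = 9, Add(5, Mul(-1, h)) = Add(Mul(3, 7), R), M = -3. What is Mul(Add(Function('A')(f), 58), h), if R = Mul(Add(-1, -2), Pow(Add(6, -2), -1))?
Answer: Rational(-8479, 4) ≈ -2119.8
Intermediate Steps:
R = Rational(-3, 4) (R = Mul(-3, Pow(4, -1)) = Mul(-3, Rational(1, 4)) = Rational(-3, 4) ≈ -0.75000)
h = Rational(-61, 4) (h = Add(5, Mul(-1, Add(Mul(3, 7), Rational(-3, 4)))) = Add(5, Mul(-1, Add(21, Rational(-3, 4)))) = Add(5, Mul(-1, Rational(81, 4))) = Add(5, Rational(-81, 4)) = Rational(-61, 4) ≈ -15.250)
Function('A')(n) = Mul(9, n) (Function('A')(n) = Mul(Mul(-3, -3), n) = Mul(9, n))
Mul(Add(Function('A')(f), 58), h) = Mul(Add(Mul(9, 9), 58), Rational(-61, 4)) = Mul(Add(81, 58), Rational(-61, 4)) = Mul(139, Rational(-61, 4)) = Rational(-8479, 4)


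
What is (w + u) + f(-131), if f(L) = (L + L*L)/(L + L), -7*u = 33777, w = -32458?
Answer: -261438/7 ≈ -37348.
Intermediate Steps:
u = -33777/7 (u = -⅐*33777 = -33777/7 ≈ -4825.3)
f(L) = (L + L²)/(2*L) (f(L) = (L + L²)/((2*L)) = (L + L²)*(1/(2*L)) = (L + L²)/(2*L))
(w + u) + f(-131) = (-32458 - 33777/7) + (½ + (½)*(-131)) = -260983/7 + (½ - 131/2) = -260983/7 - 65 = -261438/7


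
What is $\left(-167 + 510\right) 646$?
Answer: $221578$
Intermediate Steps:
$\left(-167 + 510\right) 646 = 343 \cdot 646 = 221578$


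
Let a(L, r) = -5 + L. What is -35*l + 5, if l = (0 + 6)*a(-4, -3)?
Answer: 1895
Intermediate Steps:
l = -54 (l = (0 + 6)*(-5 - 4) = 6*(-9) = -54)
-35*l + 5 = -35*(-54) + 5 = 1890 + 5 = 1895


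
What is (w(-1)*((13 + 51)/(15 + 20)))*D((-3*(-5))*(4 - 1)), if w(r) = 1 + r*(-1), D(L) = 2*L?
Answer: 2304/7 ≈ 329.14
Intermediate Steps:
w(r) = 1 - r
(w(-1)*((13 + 51)/(15 + 20)))*D((-3*(-5))*(4 - 1)) = ((1 - 1*(-1))*((13 + 51)/(15 + 20)))*(2*((-3*(-5))*(4 - 1))) = ((1 + 1)*(64/35))*(2*(15*3)) = (2*(64*(1/35)))*(2*45) = (2*(64/35))*90 = (128/35)*90 = 2304/7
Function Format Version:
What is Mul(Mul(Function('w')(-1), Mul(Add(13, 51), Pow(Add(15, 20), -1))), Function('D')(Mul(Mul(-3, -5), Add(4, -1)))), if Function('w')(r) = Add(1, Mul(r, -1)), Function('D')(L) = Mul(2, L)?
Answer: Rational(2304, 7) ≈ 329.14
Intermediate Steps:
Function('w')(r) = Add(1, Mul(-1, r))
Mul(Mul(Function('w')(-1), Mul(Add(13, 51), Pow(Add(15, 20), -1))), Function('D')(Mul(Mul(-3, -5), Add(4, -1)))) = Mul(Mul(Add(1, Mul(-1, -1)), Mul(Add(13, 51), Pow(Add(15, 20), -1))), Mul(2, Mul(Mul(-3, -5), Add(4, -1)))) = Mul(Mul(Add(1, 1), Mul(64, Pow(35, -1))), Mul(2, Mul(15, 3))) = Mul(Mul(2, Mul(64, Rational(1, 35))), Mul(2, 45)) = Mul(Mul(2, Rational(64, 35)), 90) = Mul(Rational(128, 35), 90) = Rational(2304, 7)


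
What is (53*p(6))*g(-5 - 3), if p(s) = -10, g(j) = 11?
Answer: -5830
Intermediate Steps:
(53*p(6))*g(-5 - 3) = (53*(-10))*11 = -530*11 = -5830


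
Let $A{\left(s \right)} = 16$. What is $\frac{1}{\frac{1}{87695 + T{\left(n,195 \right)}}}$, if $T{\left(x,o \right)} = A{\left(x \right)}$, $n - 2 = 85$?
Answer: $87711$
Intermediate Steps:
$n = 87$ ($n = 2 + 85 = 87$)
$T{\left(x,o \right)} = 16$
$\frac{1}{\frac{1}{87695 + T{\left(n,195 \right)}}} = \frac{1}{\frac{1}{87695 + 16}} = \frac{1}{\frac{1}{87711}} = 87711$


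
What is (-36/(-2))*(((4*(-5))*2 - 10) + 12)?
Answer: -684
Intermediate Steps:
(-36/(-2))*(((4*(-5))*2 - 10) + 12) = (-36*(-1)/2)*((-20*2 - 10) + 12) = (-6*(-3))*((-40 - 10) + 12) = 18*(-50 + 12) = 18*(-38) = -684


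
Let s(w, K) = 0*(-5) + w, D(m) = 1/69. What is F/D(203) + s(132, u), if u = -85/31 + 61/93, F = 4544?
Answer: 313668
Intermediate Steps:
D(m) = 1/69
u = -194/93 (u = -85*1/31 + 61*(1/93) = -85/31 + 61/93 = -194/93 ≈ -2.0860)
s(w, K) = w (s(w, K) = 0 + w = w)
F/D(203) + s(132, u) = 4544/(1/69) + 132 = 4544*69 + 132 = 313536 + 132 = 313668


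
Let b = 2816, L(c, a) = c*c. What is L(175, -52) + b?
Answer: 33441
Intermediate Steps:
L(c, a) = c**2
L(175, -52) + b = 175**2 + 2816 = 30625 + 2816 = 33441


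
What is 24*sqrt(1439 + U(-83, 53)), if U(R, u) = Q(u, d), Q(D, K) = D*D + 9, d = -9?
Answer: 72*sqrt(473) ≈ 1565.9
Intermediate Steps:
Q(D, K) = 9 + D**2 (Q(D, K) = D**2 + 9 = 9 + D**2)
U(R, u) = 9 + u**2
24*sqrt(1439 + U(-83, 53)) = 24*sqrt(1439 + (9 + 53**2)) = 24*sqrt(1439 + (9 + 2809)) = 24*sqrt(1439 + 2818) = 24*sqrt(4257) = 24*(3*sqrt(473)) = 72*sqrt(473)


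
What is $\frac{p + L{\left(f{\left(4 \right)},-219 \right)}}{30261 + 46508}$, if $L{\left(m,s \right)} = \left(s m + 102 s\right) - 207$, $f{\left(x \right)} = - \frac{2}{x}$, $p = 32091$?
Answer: $\frac{19311}{153538} \approx 0.12577$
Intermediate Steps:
$L{\left(m,s \right)} = -207 + 102 s + m s$ ($L{\left(m,s \right)} = \left(m s + 102 s\right) - 207 = \left(102 s + m s\right) - 207 = -207 + 102 s + m s$)
$\frac{p + L{\left(f{\left(4 \right)},-219 \right)}}{30261 + 46508} = \frac{32091 + \left(-207 + 102 \left(-219\right) + - \frac{2}{4} \left(-219\right)\right)}{30261 + 46508} = \frac{32091 - \left(22545 - \left(-2\right) \frac{1}{4} \left(-219\right)\right)}{76769} = \left(32091 - \frac{44871}{2}\right) \frac{1}{76769} = \frac{19311}{2} \cdot \frac{1}{76769} = \frac{19311}{153538}$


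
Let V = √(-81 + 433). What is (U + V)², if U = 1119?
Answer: 1252513 + 8952*√22 ≈ 1.2945e+6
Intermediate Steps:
V = 4*√22 (V = √352 = 4*√22 ≈ 18.762)
(U + V)² = (1119 + 4*√22)²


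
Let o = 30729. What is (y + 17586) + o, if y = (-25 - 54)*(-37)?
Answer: 51238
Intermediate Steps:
y = 2923 (y = -79*(-37) = 2923)
(y + 17586) + o = (2923 + 17586) + 30729 = 20509 + 30729 = 51238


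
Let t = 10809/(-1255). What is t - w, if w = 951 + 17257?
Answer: -22861849/1255 ≈ -18217.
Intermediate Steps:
t = -10809/1255 (t = 10809*(-1/1255) = -10809/1255 ≈ -8.6127)
w = 18208
t - w = -10809/1255 - 1*18208 = -10809/1255 - 18208 = -22861849/1255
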